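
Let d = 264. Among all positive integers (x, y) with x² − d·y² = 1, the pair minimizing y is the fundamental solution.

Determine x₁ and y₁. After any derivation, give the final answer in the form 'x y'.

[16; 4,32] for √264; ℓ=2 ⇒ convergent index 1
i=0: a=16 ⇒ p=16, q=1
i=1: a=4 ⇒ p=65, q=4
(x₁, y₁) = (65, 4);  65² − 264·4² = 1 ✓

65 4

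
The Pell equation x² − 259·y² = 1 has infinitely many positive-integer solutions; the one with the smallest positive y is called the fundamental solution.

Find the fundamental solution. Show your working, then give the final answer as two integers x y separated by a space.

847225 52644

√259 → a₀=16, period (10,1,2,3,4,3,2,1,10,32); ℓ=10 even so k=9
step 0: (16, 1)  from 16·(1,0) + (0,1)
…
step 2: (177, 11)  from 1·(161,10) + (16,1)
…
step 4: (1722, 107)  from 3·(515,32) + (177,11)
step 5: (7403, 460)  from 4·(1722,107) + (515,32)
step 6: (23931, 1487)  from 3·(7403,460) + (1722,107)
step 7: (55265, 3434)  from 2·(23931,1487) + (7403,460)
step 8: (79196, 4921)  from 1·(55265,3434) + (23931,1487)
step 9: (847225, 52644)  from 10·(79196,4921) + (55265,3434)
→ (847225, 52644).  Check: 847225²=717790200625, 259·52644²=717790200624, difference 1.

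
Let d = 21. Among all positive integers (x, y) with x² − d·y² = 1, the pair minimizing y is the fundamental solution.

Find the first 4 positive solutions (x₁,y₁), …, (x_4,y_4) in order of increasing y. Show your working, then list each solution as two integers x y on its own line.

√21 → a₀=4, period (1,1,2,1,1,8); ℓ=6 even so k=5
a_0=4:  p_0=4·1+0=4,  q_0=4·0+1=1
a_1=1:  p_1=1·4+1=5,  q_1=1·1+0=1
…
a_3=2:  p_3=2·9+5=23,  q_3=2·2+1=5
a_4=1:  p_4=1·23+9=32,  q_4=1·5+2=7
a_5=1:  p_5=1·32+23=55,  q_5=1·7+5=12
fundamental: x₁=55, y₁=12  (since 3025 − 21·144 = 1)
k=2:  x_2 = 55·55+21·12·12 = 6049,  y_2 = 55·12+12·55 = 1320
k=3:  x_3 = 55·6049+21·12·1320 = 665335,  y_3 = 55·1320+12·6049 = 145188
k=4:  x_4 = 55·665335+21·12·145188 = 73180801,  y_4 = 55·145188+12·665335 = 15969360

55 12
6049 1320
665335 145188
73180801 15969360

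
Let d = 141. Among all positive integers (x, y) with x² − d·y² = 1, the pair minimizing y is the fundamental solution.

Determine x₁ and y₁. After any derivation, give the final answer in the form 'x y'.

√141 → a₀=11, period (1,6,1,22); ℓ=4 even so k=3
step 0: (11, 1)  from 11·(1,0) + (0,1)
…
step 2: (83, 7)  from 6·(12,1) + (11,1)
step 3: (95, 8)  from 1·(83,7) + (12,1)
fundamental: x₁=95, y₁=8  (since 9025 − 141·64 = 1)

95 8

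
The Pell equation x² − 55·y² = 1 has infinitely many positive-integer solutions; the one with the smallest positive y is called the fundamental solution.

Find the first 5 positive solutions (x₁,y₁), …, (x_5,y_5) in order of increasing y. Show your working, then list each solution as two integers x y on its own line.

√55 → a₀=7, period (2,2,2,14); ℓ=4 even so k=3
i=0: a=7 ⇒ p=7, q=1
i=1: a=2 ⇒ p=15, q=2
i=2: a=2 ⇒ p=37, q=5
i=3: a=2 ⇒ p=89, q=12
(x₁, y₁) = (89, 12);  89² − 55·12² = 1 ✓
(89+12√55)^2 = 15841 + 2136√55
(89+12√55)^3 = 2819609 + 380196√55
(89+12√55)^4 = 501874561 + 67672752√55
(89+12√55)^5 = 89330852249 + 12045369660√55

89 12
15841 2136
2819609 380196
501874561 67672752
89330852249 12045369660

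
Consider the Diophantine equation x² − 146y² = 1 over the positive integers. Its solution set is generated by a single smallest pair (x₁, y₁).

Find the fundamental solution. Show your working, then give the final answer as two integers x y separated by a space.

[12; 12,24] for √146; ℓ=2 ⇒ convergent index 1
i=0: a=12 ⇒ p=12, q=1
i=1: a=12 ⇒ p=145, q=12
fundamental: x₁=145, y₁=12  (since 21025 − 146·144 = 1)

145 12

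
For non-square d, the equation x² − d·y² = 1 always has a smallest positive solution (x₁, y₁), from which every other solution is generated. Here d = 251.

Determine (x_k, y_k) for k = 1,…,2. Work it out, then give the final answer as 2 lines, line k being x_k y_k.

√251 = [15; 1,5,2,1,2,…,5,1,30, …], period ℓ=14 (even) → k=13
step 0: (15, 1)  from 15·(1,0) + (0,1)
step 1: (16, 1)  from 1·(15,1) + (1,0)
…
step 3: (206, 13)  from 2·(95,6) + (16,1)
…
step 8: (61043, 3853)  from 2·(29563,1866) + (1917,121)
…
step 10: (212692, 13425)  from 1·(151649,9572) + (61043,3853)
step 11: (577033, 36422)  from 2·(212692,13425) + (151649,9572)
step 12: (3097857, 195535)  from 5·(577033,36422) + (212692,13425)
step 13: (3674890, 231957)  from 1·(3097857,195535) + (577033,36422)
fundamental: x₁=3674890, y₁=231957  (since 13504816512100 − 251·53804049849 = 1)
k=2:  x_2 = 3674890·3674890+251·231957·231957 = 27009633024199,  y_2 = 3674890·231957+231957·3674890 = 1704832919460

3674890 231957
27009633024199 1704832919460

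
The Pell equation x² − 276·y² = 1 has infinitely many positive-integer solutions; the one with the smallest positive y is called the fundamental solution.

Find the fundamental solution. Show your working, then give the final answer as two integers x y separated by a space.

7775 468

√276 → a₀=16, period (1,1,1,1,2,2,2,1,1,1,1,32); ℓ=12 even so k=11
step 0: (16, 1)  from 16·(1,0) + (0,1)
step 1: (17, 1)  from 1·(16,1) + (1,0)
step 2: (33, 2)  from 1·(17,1) + (16,1)
…
step 4: (83, 5)  from 1·(50,3) + (33,2)
step 5: (216, 13)  from 2·(83,5) + (50,3)
step 6: (515, 31)  from 2·(216,13) + (83,5)
step 7: (1246, 75)  from 2·(515,31) + (216,13)
step 8: (1761, 106)  from 1·(1246,75) + (515,31)
step 9: (3007, 181)  from 1·(1761,106) + (1246,75)
step 10: (4768, 287)  from 1·(3007,181) + (1761,106)
step 11: (7775, 468)  from 1·(4768,287) + (3007,181)
fundamental: x₁=7775, y₁=468  (since 60450625 − 276·219024 = 1)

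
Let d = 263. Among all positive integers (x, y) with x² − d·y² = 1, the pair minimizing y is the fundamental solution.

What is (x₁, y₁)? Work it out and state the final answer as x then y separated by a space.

139128 8579

√263 = [16; 4,1,1,1,1,15,1,1,1,1,4,32, …], period ℓ=12 (even) → k=11
k=0  a_k=16  p_k/q_k = 16/1
k=1  a_k=4  p_k/q_k = 65/4
k=2  a_k=1  p_k/q_k = 81/5
k=3  a_k=1  p_k/q_k = 146/9
…
k=5  a_k=1  p_k/q_k = 373/23
k=6  a_k=15  p_k/q_k = 5822/359
…
k=8  a_k=1  p_k/q_k = 12017/741
k=9  a_k=1  p_k/q_k = 18212/1123
k=10  a_k=1  p_k/q_k = 30229/1864
k=11  a_k=4  p_k/q_k = 139128/8579
fundamental: x₁=139128, y₁=8579  (since 19356600384 − 263·73599241 = 1)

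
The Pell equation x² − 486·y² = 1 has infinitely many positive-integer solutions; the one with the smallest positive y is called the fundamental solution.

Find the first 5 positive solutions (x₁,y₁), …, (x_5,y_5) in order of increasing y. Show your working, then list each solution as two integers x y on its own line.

485 22
470449 21340
456335045 20699778
442644523201 20078763320
429364731169925 19476379720622

√486 → a₀=22, period (22,44); ℓ=2 even so k=1
k=0  a_k=22  p_k/q_k = 22/1
k=1  a_k=22  p_k/q_k = 485/22
→ (485, 22).  Check: 485²=235225, 486·22²=235224, difference 1.
n=2: (485,22)∘(485,22) = (485·485+486·22·22, 485·22+22·485) = (470449,21340)
n=3: (470449,21340)∘(485,22) = (485·470449+486·22·21340, 485·21340+22·470449) = (456335045,20699778)
n=4: (456335045,20699778)∘(485,22) = (485·456335045+486·22·20699778, 485·20699778+22·456335045) = (442644523201,20078763320)
n=5: (442644523201,20078763320)∘(485,22) = (485·442644523201+486·22·20078763320, 485·20078763320+22·442644523201) = (429364731169925,19476379720622)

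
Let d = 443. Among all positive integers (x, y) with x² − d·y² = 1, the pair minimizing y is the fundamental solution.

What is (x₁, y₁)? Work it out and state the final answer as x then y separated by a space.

√443 → a₀=21, period (21,42); ℓ=2 even so k=1
a_0=21:  p_0=21·1+0=21,  q_0=21·0+1=1
a_1=21:  p_1=21·21+1=442,  q_1=21·1+0=21
(x₁, y₁) = (442, 21);  442² − 443·21² = 1 ✓

442 21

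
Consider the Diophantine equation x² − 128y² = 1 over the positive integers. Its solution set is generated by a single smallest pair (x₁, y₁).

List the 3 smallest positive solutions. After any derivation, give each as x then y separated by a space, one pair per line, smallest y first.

577 51
665857 58854
768398401 67917465

d=128: √d = [11; 3,5,3,22] (ℓ=4, even), read p_3/q_3
a_0=11:  p_0=11·1+0=11,  q_0=11·0+1=1
a_1=3:  p_1=3·11+1=34,  q_1=3·1+0=3
a_2=5:  p_2=5·34+11=181,  q_2=5·3+1=16
a_3=3:  p_3=3·181+34=577,  q_3=3·16+3=51
→ (577, 51).  Check: 577²=332929, 128·51²=332928, difference 1.
n=2: (577,51)∘(577,51) = (577·577+128·51·51, 577·51+51·577) = (665857,58854)
n=3: (665857,58854)∘(577,51) = (577·665857+128·51·58854, 577·58854+51·665857) = (768398401,67917465)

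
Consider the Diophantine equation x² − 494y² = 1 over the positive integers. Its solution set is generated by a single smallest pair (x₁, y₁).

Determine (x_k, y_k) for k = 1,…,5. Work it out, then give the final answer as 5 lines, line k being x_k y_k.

d=494: √d = [22; 4,2,2,1,2,1,2,2,4,44] (ℓ=10, even), read p_9/q_9
step 0: (22, 1)  from 22·(1,0) + (0,1)
…
step 2: (200, 9)  from 2·(89,4) + (22,1)
step 3: (489, 22)  from 2·(200,9) + (89,4)
…
step 6: (2556, 115)  from 1·(1867,84) + (689,31)
step 7: (6979, 314)  from 2·(2556,115) + (1867,84)
step 8: (16514, 743)  from 2·(6979,314) + (2556,115)
step 9: (73035, 3286)  from 4·(16514,743) + (6979,314)
→ (73035, 3286).  Check: 73035²=5334111225, 494·3286²=5334111224, difference 1.
(73035+3286√494)^2 = 10668222449 + 479986020√494
(73035+3286√494)^3 = 1558307253052395 + 70111557938114√494
(73035+3286√494)^4 = 227621940442695115201 + 10241195267540325960√494
(73035+3286√494)^5 = 33248736838906168224357675 + 1495931392659503855039086√494

73035 3286
10668222449 479986020
1558307253052395 70111557938114
227621940442695115201 10241195267540325960
33248736838906168224357675 1495931392659503855039086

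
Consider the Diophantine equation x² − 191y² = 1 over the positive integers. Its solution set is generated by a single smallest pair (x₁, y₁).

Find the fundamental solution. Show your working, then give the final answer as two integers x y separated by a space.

8994000 650783

[13; 1,4,1,1,3,…,4,1,26] for √191; ℓ=16 ⇒ convergent index 15
step 0: (13, 1)  from 13·(1,0) + (0,1)
…
step 6: (1230, 89)  from 2·(539,39) + (152,11)
…
step 9: (83433, 6037)  from 2·(40217,2910) + (2999,217)
…
step 13: (1616447, 116962)  from 1·(911765,65973) + (704682,50989)
step 14: (7377553, 533821)  from 4·(1616447,116962) + (911765,65973)
step 15: (8994000, 650783)  from 1·(7377553,533821) + (1616447,116962)
fundamental: x₁=8994000, y₁=650783  (since 80892036000000 − 191·423518513089 = 1)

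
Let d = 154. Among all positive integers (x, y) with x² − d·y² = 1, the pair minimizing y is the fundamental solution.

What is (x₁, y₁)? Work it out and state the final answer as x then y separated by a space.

21295 1716

√154 → a₀=12, period (2,2,3,1,2,1,3,2,2,24); ℓ=10 even so k=9
i=0: a=12 ⇒ p=12, q=1
i=1: a=2 ⇒ p=25, q=2
i=2: a=2 ⇒ p=62, q=5
i=3: a=3 ⇒ p=211, q=17
i=4: a=1 ⇒ p=273, q=22
…
i=8: a=2 ⇒ p=8724, q=703
i=9: a=2 ⇒ p=21295, q=1716
fundamental: x₁=21295, y₁=1716  (since 453477025 − 154·2944656 = 1)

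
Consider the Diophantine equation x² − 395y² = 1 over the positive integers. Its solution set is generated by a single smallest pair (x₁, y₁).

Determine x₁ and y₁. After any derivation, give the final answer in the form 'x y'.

159 8

√395 = [19; 1,6,1,38, …], period ℓ=4 (even) → k=3
k=0  a_k=19  p_k/q_k = 19/1
k=1  a_k=1  p_k/q_k = 20/1
k=2  a_k=6  p_k/q_k = 139/7
k=3  a_k=1  p_k/q_k = 159/8
fundamental: x₁=159, y₁=8  (since 25281 − 395·64 = 1)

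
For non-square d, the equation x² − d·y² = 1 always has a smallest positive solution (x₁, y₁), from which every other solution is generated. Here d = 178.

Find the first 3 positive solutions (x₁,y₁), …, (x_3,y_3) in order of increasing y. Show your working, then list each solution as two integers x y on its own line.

1601 120
5126401 384240
16414734401 1230336360

√178 → a₀=13, period (2,1,12,1,2,26); ℓ=6 even so k=5
k=0  a_k=13  p_k/q_k = 13/1
…
k=2  a_k=1  p_k/q_k = 40/3
k=3  a_k=12  p_k/q_k = 507/38
k=4  a_k=1  p_k/q_k = 547/41
k=5  a_k=2  p_k/q_k = 1601/120
→ (1601, 120).  Check: 1601²=2563201, 178·120²=2563200, difference 1.
(1601+120√178)^2 = 5126401 + 384240√178
(1601+120√178)^3 = 16414734401 + 1230336360√178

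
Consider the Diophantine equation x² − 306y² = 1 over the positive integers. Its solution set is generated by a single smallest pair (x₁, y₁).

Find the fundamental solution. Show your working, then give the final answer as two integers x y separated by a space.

[17; 2,34] for √306; ℓ=2 ⇒ convergent index 1
k=0  a_k=17  p_k/q_k = 17/1
k=1  a_k=2  p_k/q_k = 35/2
fundamental: x₁=35, y₁=2  (since 1225 − 306·4 = 1)

35 2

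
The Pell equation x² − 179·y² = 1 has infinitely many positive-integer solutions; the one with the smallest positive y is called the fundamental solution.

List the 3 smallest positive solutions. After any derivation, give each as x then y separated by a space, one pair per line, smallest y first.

[13; 2,1,1,1,3,…,1,2,26] for √179; ℓ=14 ⇒ convergent index 13
i=0: a=13 ⇒ p=13, q=1
…
i=2: a=1 ⇒ p=40, q=3
i=3: a=1 ⇒ p=67, q=5
…
i=5: a=3 ⇒ p=388, q=29
i=6: a=5 ⇒ p=2047, q=153
…
i=9: a=3 ⇒ p=438125, q=32747
…
i=12: a=1 ⇒ p=1588459, q=118727
i=13: a=2 ⇒ p=4190210, q=313191
(x₁, y₁) = (4190210, 313191);  4190210² − 179·313191² = 1 ✓
(x_2, y_2) = (4190210·4190210 + 179·313191·313191, 4190210·313191 + 313191·4190210) = (35115719688199, 2624672120220)
(x_3, y_3) = (4190210·35115719688199 + 179·313191·2624672120220, 4190210·2624672120220 + 313191·35115719688199) = (294284479589372473370, 21995854729733779209)

4190210 313191
35115719688199 2624672120220
294284479589372473370 21995854729733779209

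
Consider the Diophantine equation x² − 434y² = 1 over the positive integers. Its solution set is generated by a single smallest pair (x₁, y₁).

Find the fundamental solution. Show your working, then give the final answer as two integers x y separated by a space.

[20; 1,4,1,40] for √434; ℓ=4 ⇒ convergent index 3
i=0: a=20 ⇒ p=20, q=1
i=1: a=1 ⇒ p=21, q=1
i=2: a=4 ⇒ p=104, q=5
i=3: a=1 ⇒ p=125, q=6
fundamental: x₁=125, y₁=6  (since 15625 − 434·36 = 1)

125 6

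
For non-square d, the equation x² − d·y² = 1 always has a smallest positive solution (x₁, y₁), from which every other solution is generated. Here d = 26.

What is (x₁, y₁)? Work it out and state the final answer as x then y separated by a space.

√26 = [5; 10, …], period ℓ=1 (odd) → k=1
k=0  a_k=5  p_k/q_k = 5/1
k=1  a_k=10  p_k/q_k = 51/10
(x₁, y₁) = (51, 10);  51² − 26·10² = 1 ✓

51 10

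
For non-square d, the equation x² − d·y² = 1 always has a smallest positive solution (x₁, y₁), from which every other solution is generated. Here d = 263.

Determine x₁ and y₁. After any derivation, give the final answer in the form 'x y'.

√263 → a₀=16, period (4,1,1,1,1,15,1,1,1,1,4,32); ℓ=12 even so k=11
a_0=16:  p_0=16·1+0=16,  q_0=16·0+1=1
a_1=4:  p_1=4·16+1=65,  q_1=4·1+0=4
a_2=1:  p_2=1·65+16=81,  q_2=1·4+1=5
…
a_4=1:  p_4=1·146+81=227,  q_4=1·9+5=14
…
a_6=15:  p_6=15·373+227=5822,  q_6=15·23+14=359
a_7=1:  p_7=1·5822+373=6195,  q_7=1·359+23=382
a_8=1:  p_8=1·6195+5822=12017,  q_8=1·382+359=741
a_9=1:  p_9=1·12017+6195=18212,  q_9=1·741+382=1123
a_10=1:  p_10=1·18212+12017=30229,  q_10=1·1123+741=1864
a_11=4:  p_11=4·30229+18212=139128,  q_11=4·1864+1123=8579
fundamental: x₁=139128, y₁=8579  (since 19356600384 − 263·73599241 = 1)

139128 8579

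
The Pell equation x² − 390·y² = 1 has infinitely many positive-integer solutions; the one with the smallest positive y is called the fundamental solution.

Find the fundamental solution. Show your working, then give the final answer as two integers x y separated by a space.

d=390: √d = [19; 1,2,1,38] (ℓ=4, even), read p_3/q_3
k=0  a_k=19  p_k/q_k = 19/1
…
k=2  a_k=2  p_k/q_k = 59/3
k=3  a_k=1  p_k/q_k = 79/4
fundamental: x₁=79, y₁=4  (since 6241 − 390·16 = 1)

79 4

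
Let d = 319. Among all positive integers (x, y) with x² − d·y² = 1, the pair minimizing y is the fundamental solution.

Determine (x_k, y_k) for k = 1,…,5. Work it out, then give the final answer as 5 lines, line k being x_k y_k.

d=319: √d = [17; 1,6,5,1,4,…,6,1,34] (ℓ=14, even), read p_13/q_13
step 0: (17, 1)  from 17·(1,0) + (0,1)
step 1: (18, 1)  from 1·(17,1) + (1,0)
…
step 3: (643, 36)  from 5·(125,7) + (18,1)
step 4: (768, 43)  from 1·(643,36) + (125,7)
step 5: (3715, 208)  from 4·(768,43) + (643,36)
step 6: (11913, 667)  from 3·(3715,208) + (768,43)
…
step 8: (58797, 3292)  from 3·(15628,875) + (11913,667)
…
step 10: (309613, 17335)  from 1·(250816,14043) + (58797,3292)
…
step 12: (11102899, 621643)  from 6·(1798881,100718) + (309613,17335)
step 13: (12901780, 722361)  from 1·(11102899,621643) + (1798881,100718)
fundamental: x₁=12901780, y₁=722361  (since 166455927168400 − 319·521805414321 = 1)
(x_2, y_2) = (12901780·12901780 + 319·722361·722361, 12901780·722361 + 722361·12901780) = (332911854336799, 18639485405160)
(x_3, y_3) = (12901780·332911854336799 + 319·722361·18639485405160, 12901780·18639485405160 + 722361·332911854336799) = (8590311008090840302660, 480965080021169647239)
(x_4, y_4) = (12901780·8590311008090840302660 + 319·722361·480965080021169647239, 12901780·480965080021169647239 + 722361·8590311008090840302660) = (221660605515932150288251132801, 12410611300231033623224965680)
(x_5, y_5) = (12901780·221660605515932150288251132801 + 319·722361·12410611300231033623224965680, 12901780·12410611300231033623224965680 + 722361·221660605515932150288251132801) = (5719632734066677605580897309458268900, 320237953322189008993822774252173561)

12901780 722361
332911854336799 18639485405160
8590311008090840302660 480965080021169647239
221660605515932150288251132801 12410611300231033623224965680
5719632734066677605580897309458268900 320237953322189008993822774252173561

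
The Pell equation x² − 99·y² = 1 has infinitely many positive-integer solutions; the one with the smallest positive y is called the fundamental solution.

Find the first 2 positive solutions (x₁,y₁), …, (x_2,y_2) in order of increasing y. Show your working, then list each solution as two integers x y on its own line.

√99 = [9; 1,18, …], period ℓ=2 (even) → k=1
a_0=9:  p_0=9·1+0=9,  q_0=9·0+1=1
a_1=1:  p_1=1·9+1=10,  q_1=1·1+0=1
→ (10, 1).  Check: 10²=100, 99·1²=99, difference 1.
(x_2, y_2) = (10·10 + 99·1·1, 10·1 + 1·10) = (199, 20)

10 1
199 20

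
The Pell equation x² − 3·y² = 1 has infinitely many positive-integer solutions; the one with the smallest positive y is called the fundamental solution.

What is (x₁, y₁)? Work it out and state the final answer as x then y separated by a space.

2 1

√3 → a₀=1, period (1,2); ℓ=2 even so k=1
i=0: a=1 ⇒ p=1, q=1
i=1: a=1 ⇒ p=2, q=1
fundamental: x₁=2, y₁=1  (since 4 − 3·1 = 1)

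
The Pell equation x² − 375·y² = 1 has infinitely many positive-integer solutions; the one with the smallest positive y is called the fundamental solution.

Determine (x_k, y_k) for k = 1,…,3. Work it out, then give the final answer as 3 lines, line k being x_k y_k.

15124 781
457470751 23623688
13837575261124 714569313843

d=375: √d = [19; 2,1,2,1,5,1,2,1,2,38] (ℓ=10, even), read p_9/q_9
i=0: a=19 ⇒ p=19, q=1
…
i=2: a=1 ⇒ p=58, q=3
i=3: a=2 ⇒ p=155, q=8
i=4: a=1 ⇒ p=213, q=11
…
i=8: a=1 ⇒ p=5519, q=285
i=9: a=2 ⇒ p=15124, q=781
fundamental: x₁=15124, y₁=781  (since 228735376 − 375·609961 = 1)
k=2:  x_2 = 15124·15124+375·781·781 = 457470751,  y_2 = 15124·781+781·15124 = 23623688
k=3:  x_3 = 15124·457470751+375·781·23623688 = 13837575261124,  y_3 = 15124·23623688+781·457470751 = 714569313843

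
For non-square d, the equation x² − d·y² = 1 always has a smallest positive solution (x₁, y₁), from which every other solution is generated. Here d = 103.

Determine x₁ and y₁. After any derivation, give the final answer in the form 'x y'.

227528 22419

[10; 6,1,2,1,1,9,1,1,2,1,6,20] for √103; ℓ=12 ⇒ convergent index 11
a_0=10:  p_0=10·1+0=10,  q_0=10·0+1=1
a_1=6:  p_1=6·10+1=61,  q_1=6·1+0=6
a_2=1:  p_2=1·61+10=71,  q_2=1·6+1=7
a_3=2:  p_3=2·71+61=203,  q_3=2·7+6=20
a_4=1:  p_4=1·203+71=274,  q_4=1·20+7=27
a_5=1:  p_5=1·274+203=477,  q_5=1·27+20=47
a_6=9:  p_6=9·477+274=4567,  q_6=9·47+27=450
…
a_8=1:  p_8=1·5044+4567=9611,  q_8=1·497+450=947
…
a_10=1:  p_10=1·24266+9611=33877,  q_10=1·2391+947=3338
a_11=6:  p_11=6·33877+24266=227528,  q_11=6·3338+2391=22419
fundamental: x₁=227528, y₁=22419  (since 51768990784 − 103·502611561 = 1)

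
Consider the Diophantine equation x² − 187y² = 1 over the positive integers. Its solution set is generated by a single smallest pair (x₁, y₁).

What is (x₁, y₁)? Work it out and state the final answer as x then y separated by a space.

1682 123

√187 → a₀=13, period (1,2,13,2,1,26); ℓ=6 even so k=5
i=0: a=13 ⇒ p=13, q=1
…
i=2: a=2 ⇒ p=41, q=3
…
i=4: a=2 ⇒ p=1135, q=83
i=5: a=1 ⇒ p=1682, q=123
(x₁, y₁) = (1682, 123);  1682² − 187·123² = 1 ✓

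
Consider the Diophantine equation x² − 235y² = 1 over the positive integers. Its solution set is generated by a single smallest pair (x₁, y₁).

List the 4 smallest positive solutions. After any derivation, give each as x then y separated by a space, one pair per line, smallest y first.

46 3
4231 276
389206 25389
35802721 2335512

d=235: √d = [15; 3,30] (ℓ=2, even), read p_1/q_1
k=0  a_k=15  p_k/q_k = 15/1
k=1  a_k=3  p_k/q_k = 46/3
fundamental: x₁=46, y₁=3  (since 2116 − 235·9 = 1)
(x_2, y_2) = (46·46 + 235·3·3, 46·3 + 3·46) = (4231, 276)
(x_3, y_3) = (46·4231 + 235·3·276, 46·276 + 3·4231) = (389206, 25389)
(x_4, y_4) = (46·389206 + 235·3·25389, 46·25389 + 3·389206) = (35802721, 2335512)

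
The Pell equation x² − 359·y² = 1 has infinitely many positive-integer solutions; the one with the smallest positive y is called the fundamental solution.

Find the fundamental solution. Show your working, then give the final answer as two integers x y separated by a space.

√359 = [18; 1,17,1,36, …], period ℓ=4 (even) → k=3
step 0: (18, 1)  from 18·(1,0) + (0,1)
…
step 2: (341, 18)  from 17·(19,1) + (18,1)
step 3: (360, 19)  from 1·(341,18) + (19,1)
(x₁, y₁) = (360, 19);  360² − 359·19² = 1 ✓

360 19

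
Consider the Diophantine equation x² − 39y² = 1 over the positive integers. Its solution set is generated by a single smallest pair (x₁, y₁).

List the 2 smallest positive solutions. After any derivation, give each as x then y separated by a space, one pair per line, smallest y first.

√39 → a₀=6, period (4,12); ℓ=2 even so k=1
a_0=6:  p_0=6·1+0=6,  q_0=6·0+1=1
a_1=4:  p_1=4·6+1=25,  q_1=4·1+0=4
→ (25, 4).  Check: 25²=625, 39·4²=624, difference 1.
(25+4√39)^2 = 1249 + 200√39

25 4
1249 200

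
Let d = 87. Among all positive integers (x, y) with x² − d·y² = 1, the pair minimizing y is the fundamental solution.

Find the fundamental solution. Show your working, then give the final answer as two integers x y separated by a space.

28 3

[9; 3,18] for √87; ℓ=2 ⇒ convergent index 1
step 0: (9, 1)  from 9·(1,0) + (0,1)
step 1: (28, 3)  from 3·(9,1) + (1,0)
→ (28, 3).  Check: 28²=784, 87·3²=783, difference 1.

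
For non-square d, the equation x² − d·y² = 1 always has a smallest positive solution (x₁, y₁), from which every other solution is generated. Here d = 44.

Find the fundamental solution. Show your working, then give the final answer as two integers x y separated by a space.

√44 = [6; 1,1,1,2,1,1,1,12, …], period ℓ=8 (even) → k=7
i=0: a=6 ⇒ p=6, q=1
i=1: a=1 ⇒ p=7, q=1
i=2: a=1 ⇒ p=13, q=2
…
i=6: a=1 ⇒ p=126, q=19
i=7: a=1 ⇒ p=199, q=30
fundamental: x₁=199, y₁=30  (since 39601 − 44·900 = 1)

199 30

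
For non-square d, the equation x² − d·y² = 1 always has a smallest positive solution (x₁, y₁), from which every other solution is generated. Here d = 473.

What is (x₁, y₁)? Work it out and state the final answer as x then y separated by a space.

87 4

√473 → a₀=21, period (1,2,1,42); ℓ=4 even so k=3
k=0  a_k=21  p_k/q_k = 21/1
k=1  a_k=1  p_k/q_k = 22/1
k=2  a_k=2  p_k/q_k = 65/3
k=3  a_k=1  p_k/q_k = 87/4
→ (87, 4).  Check: 87²=7569, 473·4²=7568, difference 1.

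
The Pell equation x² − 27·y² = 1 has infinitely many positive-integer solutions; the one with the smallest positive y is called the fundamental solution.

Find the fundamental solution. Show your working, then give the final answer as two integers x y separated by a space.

√27 → a₀=5, period (5,10); ℓ=2 even so k=1
step 0: (5, 1)  from 5·(1,0) + (0,1)
step 1: (26, 5)  from 5·(5,1) + (1,0)
(x₁, y₁) = (26, 5);  26² − 27·5² = 1 ✓

26 5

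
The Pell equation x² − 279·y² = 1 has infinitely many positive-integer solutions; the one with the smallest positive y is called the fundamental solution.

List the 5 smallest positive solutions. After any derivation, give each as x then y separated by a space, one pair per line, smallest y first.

√279 = [16; 1,2,2,1,2,2,1,32, …], period ℓ=8 (even) → k=7
k=0  a_k=16  p_k/q_k = 16/1
…
k=2  a_k=2  p_k/q_k = 50/3
k=3  a_k=2  p_k/q_k = 117/7
…
k=5  a_k=2  p_k/q_k = 451/27
k=6  a_k=2  p_k/q_k = 1069/64
k=7  a_k=1  p_k/q_k = 1520/91
→ (1520, 91).  Check: 1520²=2310400, 279·91²=2310399, difference 1.
n=2: (1520,91)∘(1520,91) = (1520·1520+279·91·91, 1520·91+91·1520) = (4620799,276640)
n=3: (4620799,276640)∘(1520,91) = (1520·4620799+279·91·276640, 1520·276640+91·4620799) = (14047227440,840985509)
n=4: (14047227440,840985509)∘(1520,91) = (1520·14047227440+279·91·840985509, 1520·840985509+91·14047227440) = (42703566796801,2556595670720)
n=5: (42703566796801,2556595670720)∘(1520,91) = (1520·42703566796801+279·91·2556595670720, 1520·2556595670720+91·42703566796801) = (129818829015047600,7772049998003291)

1520 91
4620799 276640
14047227440 840985509
42703566796801 2556595670720
129818829015047600 7772049998003291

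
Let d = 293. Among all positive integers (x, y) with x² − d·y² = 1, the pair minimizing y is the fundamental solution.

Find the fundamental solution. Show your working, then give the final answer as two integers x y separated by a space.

√293 = [17; 8,1,1,8,34, …], period ℓ=5 (odd) → k=9
a_0=17:  p_0=17·1+0=17,  q_0=17·0+1=1
…
a_2=1:  p_2=1·137+17=154,  q_2=1·8+1=9
a_3=1:  p_3=1·154+137=291,  q_3=1·9+8=17
a_4=8:  p_4=8·291+154=2482,  q_4=8·17+9=145
a_5=34:  p_5=34·2482+291=84679,  q_5=34·145+17=4947
a_6=8:  p_6=8·84679+2482=679914,  q_6=8·4947+145=39721
a_7=1:  p_7=1·679914+84679=764593,  q_7=1·39721+4947=44668
a_8=1:  p_8=1·764593+679914=1444507,  q_8=1·44668+39721=84389
a_9=8:  p_9=8·1444507+764593=12320649,  q_9=8·84389+44668=719780
(x₁, y₁) = (12320649, 719780);  12320649² − 293·719780² = 1 ✓

12320649 719780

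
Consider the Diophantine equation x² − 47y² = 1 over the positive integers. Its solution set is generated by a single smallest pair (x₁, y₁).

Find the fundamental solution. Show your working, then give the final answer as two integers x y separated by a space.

√47 = [6; 1,5,1,12, …], period ℓ=4 (even) → k=3
step 0: (6, 1)  from 6·(1,0) + (0,1)
step 1: (7, 1)  from 1·(6,1) + (1,0)
step 2: (41, 6)  from 5·(7,1) + (6,1)
step 3: (48, 7)  from 1·(41,6) + (7,1)
→ (48, 7).  Check: 48²=2304, 47·7²=2303, difference 1.

48 7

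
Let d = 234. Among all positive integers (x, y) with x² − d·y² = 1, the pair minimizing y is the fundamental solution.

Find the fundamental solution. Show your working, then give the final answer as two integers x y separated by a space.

5201 340

d=234: √d = [15; 3,2,1,2,1,2,3,30] (ℓ=8, even), read p_7/q_7
k=0  a_k=15  p_k/q_k = 15/1
…
k=2  a_k=2  p_k/q_k = 107/7
…
k=5  a_k=1  p_k/q_k = 566/37
k=6  a_k=2  p_k/q_k = 1545/101
k=7  a_k=3  p_k/q_k = 5201/340
fundamental: x₁=5201, y₁=340  (since 27050401 − 234·115600 = 1)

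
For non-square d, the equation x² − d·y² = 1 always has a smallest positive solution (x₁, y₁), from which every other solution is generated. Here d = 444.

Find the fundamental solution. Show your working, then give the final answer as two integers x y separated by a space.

295 14

[21; 14,42] for √444; ℓ=2 ⇒ convergent index 1
i=0: a=21 ⇒ p=21, q=1
i=1: a=14 ⇒ p=295, q=14
fundamental: x₁=295, y₁=14  (since 87025 − 444·196 = 1)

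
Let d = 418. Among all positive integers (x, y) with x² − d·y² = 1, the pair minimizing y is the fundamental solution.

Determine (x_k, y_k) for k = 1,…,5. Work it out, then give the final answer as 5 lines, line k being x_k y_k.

33857 1656
2292592897 112134384
155240635393601 7593067676520
10511964382749705217 514156984535740896
711807156058272903670337 34815626043260091355224

√418 → a₀=20, period (2,4,20,4,2,40); ℓ=6 even so k=5
k=0  a_k=20  p_k/q_k = 20/1
k=1  a_k=2  p_k/q_k = 41/2
…
k=4  a_k=4  p_k/q_k = 15068/737
k=5  a_k=2  p_k/q_k = 33857/1656
(x₁, y₁) = (33857, 1656);  33857² − 418·1656² = 1 ✓
(33857+1656√418)^2 = 2292592897 + 112134384√418
(33857+1656√418)^3 = 155240635393601 + 7593067676520√418
(33857+1656√418)^4 = 10511964382749705217 + 514156984535740896√418
(33857+1656√418)^5 = 711807156058272903670337 + 34815626043260091355224√418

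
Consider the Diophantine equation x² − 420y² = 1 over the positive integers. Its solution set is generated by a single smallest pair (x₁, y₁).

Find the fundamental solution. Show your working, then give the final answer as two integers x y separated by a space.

41 2

d=420: √d = [20; 2,40] (ℓ=2, even), read p_1/q_1
k=0  a_k=20  p_k/q_k = 20/1
k=1  a_k=2  p_k/q_k = 41/2
→ (41, 2).  Check: 41²=1681, 420·2²=1680, difference 1.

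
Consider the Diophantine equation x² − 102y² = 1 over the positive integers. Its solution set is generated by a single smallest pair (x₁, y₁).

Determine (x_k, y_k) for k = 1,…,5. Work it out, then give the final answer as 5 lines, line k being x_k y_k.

d=102: √d = [10; 10,20] (ℓ=2, even), read p_1/q_1
k=0  a_k=10  p_k/q_k = 10/1
k=1  a_k=10  p_k/q_k = 101/10
fundamental: x₁=101, y₁=10  (since 10201 − 102·100 = 1)
(x_2, y_2) = (101·101 + 102·10·10, 101·10 + 10·101) = (20401, 2020)
(x_3, y_3) = (101·20401 + 102·10·2020, 101·2020 + 10·20401) = (4120901, 408030)
(x_4, y_4) = (101·4120901 + 102·10·408030, 101·408030 + 10·4120901) = (832401601, 82420040)
(x_5, y_5) = (101·832401601 + 102·10·82420040, 101·82420040 + 10·832401601) = (168141002501, 16648440050)

101 10
20401 2020
4120901 408030
832401601 82420040
168141002501 16648440050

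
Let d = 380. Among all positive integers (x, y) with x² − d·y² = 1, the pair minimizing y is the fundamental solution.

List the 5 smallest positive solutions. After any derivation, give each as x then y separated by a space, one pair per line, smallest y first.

39 2
3041 156
237159 12166
18495361 948792
1442400999 73993610

[19; 2,38] for √380; ℓ=2 ⇒ convergent index 1
k=0  a_k=19  p_k/q_k = 19/1
k=1  a_k=2  p_k/q_k = 39/2
(x₁, y₁) = (39, 2);  39² − 380·2² = 1 ✓
n=2: (39,2)∘(39,2) = (39·39+380·2·2, 39·2+2·39) = (3041,156)
n=3: (3041,156)∘(39,2) = (39·3041+380·2·156, 39·156+2·3041) = (237159,12166)
n=4: (237159,12166)∘(39,2) = (39·237159+380·2·12166, 39·12166+2·237159) = (18495361,948792)
n=5: (18495361,948792)∘(39,2) = (39·18495361+380·2·948792, 39·948792+2·18495361) = (1442400999,73993610)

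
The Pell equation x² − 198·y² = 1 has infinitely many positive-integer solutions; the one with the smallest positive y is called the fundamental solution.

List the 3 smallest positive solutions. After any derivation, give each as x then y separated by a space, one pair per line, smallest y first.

d=198: √d = [14; 14,28] (ℓ=2, even), read p_1/q_1
k=0  a_k=14  p_k/q_k = 14/1
k=1  a_k=14  p_k/q_k = 197/14
(x₁, y₁) = (197, 14);  197² − 198·14² = 1 ✓
k=2:  x_2 = 197·197+198·14·14 = 77617,  y_2 = 197·14+14·197 = 5516
k=3:  x_3 = 197·77617+198·14·5516 = 30580901,  y_3 = 197·5516+14·77617 = 2173290

197 14
77617 5516
30580901 2173290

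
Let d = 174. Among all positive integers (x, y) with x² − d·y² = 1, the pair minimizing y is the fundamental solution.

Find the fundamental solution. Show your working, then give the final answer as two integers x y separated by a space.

1451 110

[13; 5,4,5,26] for √174; ℓ=4 ⇒ convergent index 3
step 0: (13, 1)  from 13·(1,0) + (0,1)
step 1: (66, 5)  from 5·(13,1) + (1,0)
step 2: (277, 21)  from 4·(66,5) + (13,1)
step 3: (1451, 110)  from 5·(277,21) + (66,5)
→ (1451, 110).  Check: 1451²=2105401, 174·110²=2105400, difference 1.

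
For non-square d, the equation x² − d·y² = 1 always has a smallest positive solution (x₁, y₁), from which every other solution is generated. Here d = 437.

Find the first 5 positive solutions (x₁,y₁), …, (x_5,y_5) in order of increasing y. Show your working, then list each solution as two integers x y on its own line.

4599 220
42301601 2023560
389090121399 18612704660
3578850894326401 171199655439120
32918270136924114999 1574694412116321100

√437 → a₀=20, period (1,9,2,9,1,40); ℓ=6 even so k=5
a_0=20:  p_0=20·1+0=20,  q_0=20·0+1=1
a_1=1:  p_1=1·20+1=21,  q_1=1·1+0=1
a_2=9:  p_2=9·21+20=209,  q_2=9·1+1=10
a_3=2:  p_3=2·209+21=439,  q_3=2·10+1=21
a_4=9:  p_4=9·439+209=4160,  q_4=9·21+10=199
a_5=1:  p_5=1·4160+439=4599,  q_5=1·199+21=220
→ (4599, 220).  Check: 4599²=21150801, 437·220²=21150800, difference 1.
k=2:  x_2 = 4599·4599+437·220·220 = 42301601,  y_2 = 4599·220+220·4599 = 2023560
k=3:  x_3 = 4599·42301601+437·220·2023560 = 389090121399,  y_3 = 4599·2023560+220·42301601 = 18612704660
k=4:  x_4 = 4599·389090121399+437·220·18612704660 = 3578850894326401,  y_4 = 4599·18612704660+220·389090121399 = 171199655439120
k=5:  x_5 = 4599·3578850894326401+437·220·171199655439120 = 32918270136924114999,  y_5 = 4599·171199655439120+220·3578850894326401 = 1574694412116321100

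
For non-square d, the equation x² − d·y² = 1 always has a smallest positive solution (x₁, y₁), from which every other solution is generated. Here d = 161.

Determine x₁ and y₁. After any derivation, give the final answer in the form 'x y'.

11775 928

[12; 1,2,4,1,2,1,4,2,1,24] for √161; ℓ=10 ⇒ convergent index 9
step 0: (12, 1)  from 12·(1,0) + (0,1)
step 1: (13, 1)  from 1·(12,1) + (1,0)
…
step 4: (203, 16)  from 1·(165,13) + (38,3)
…
step 6: (774, 61)  from 1·(571,45) + (203,16)
…
step 8: (8108, 639)  from 2·(3667,289) + (774,61)
step 9: (11775, 928)  from 1·(8108,639) + (3667,289)
fundamental: x₁=11775, y₁=928  (since 138650625 − 161·861184 = 1)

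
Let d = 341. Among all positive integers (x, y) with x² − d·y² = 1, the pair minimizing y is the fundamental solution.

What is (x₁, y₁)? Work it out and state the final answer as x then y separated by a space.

d=341: √d = [18; 2,6,1,8,2,…,6,2,36] (ℓ=14, even), read p_13/q_13
k=0  a_k=18  p_k/q_k = 18/1
k=1  a_k=2  p_k/q_k = 37/2
k=2  a_k=6  p_k/q_k = 240/13
k=3  a_k=1  p_k/q_k = 277/15
…
k=5  a_k=2  p_k/q_k = 5189/281
…
k=8  a_k=1  p_k/q_k = 28124/1523
k=9  a_k=2  p_k/q_k = 76727/4155
k=10  a_k=8  p_k/q_k = 641940/34763
…
k=12  a_k=6  p_k/q_k = 4953942/268271
k=13  a_k=2  p_k/q_k = 10626551/575460
fundamental: x₁=10626551, y₁=575460  (since 112923586155601 − 341·331154211600 = 1)

10626551 575460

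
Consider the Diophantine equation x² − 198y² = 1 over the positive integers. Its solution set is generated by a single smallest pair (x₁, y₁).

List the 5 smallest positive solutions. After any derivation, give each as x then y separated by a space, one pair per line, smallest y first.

197 14
77617 5516
30580901 2173290
12048797377 856270744
4747195585637 337368499846

√198 → a₀=14, period (14,28); ℓ=2 even so k=1
k=0  a_k=14  p_k/q_k = 14/1
k=1  a_k=14  p_k/q_k = 197/14
→ (197, 14).  Check: 197²=38809, 198·14²=38808, difference 1.
(197+14√198)^2 = 77617 + 5516√198
(197+14√198)^3 = 30580901 + 2173290√198
(197+14√198)^4 = 12048797377 + 856270744√198
(197+14√198)^5 = 4747195585637 + 337368499846√198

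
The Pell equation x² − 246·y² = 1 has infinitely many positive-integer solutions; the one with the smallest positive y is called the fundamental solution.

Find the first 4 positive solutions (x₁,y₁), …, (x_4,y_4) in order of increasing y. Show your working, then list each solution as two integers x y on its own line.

d=246: √d = [15; 1,2,5,1,14,1,5,2,1,30] (ℓ=10, even), read p_9/q_9
a_0=15:  p_0=15·1+0=15,  q_0=15·0+1=1
…
a_4=1:  p_4=1·251+47=298,  q_4=1·16+3=19
…
a_8=2:  p_8=2·28028+4721=60777,  q_8=2·1787+301=3875
a_9=1:  p_9=1·60777+28028=88805,  q_9=1·3875+1787=5662
→ (88805, 5662).  Check: 88805²=7886328025, 246·5662²=7886328024, difference 1.
(88805+5662√246)^2 = 15772656049 + 1005627820√246
(88805+5662√246)^3 = 2801381440774085 + 178609557104538√246
(88805+5662√246)^4 = 497553357680112580801 + 31722843436331366360√246

88805 5662
15772656049 1005627820
2801381440774085 178609557104538
497553357680112580801 31722843436331366360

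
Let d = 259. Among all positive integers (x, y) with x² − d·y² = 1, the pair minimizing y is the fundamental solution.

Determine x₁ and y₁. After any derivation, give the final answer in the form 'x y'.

847225 52644

√259 → a₀=16, period (10,1,2,3,4,3,2,1,10,32); ℓ=10 even so k=9
a_0=16:  p_0=16·1+0=16,  q_0=16·0+1=1
a_1=10:  p_1=10·16+1=161,  q_1=10·1+0=10
…
a_4=3:  p_4=3·515+177=1722,  q_4=3·32+11=107
a_5=4:  p_5=4·1722+515=7403,  q_5=4·107+32=460
a_6=3:  p_6=3·7403+1722=23931,  q_6=3·460+107=1487
a_7=2:  p_7=2·23931+7403=55265,  q_7=2·1487+460=3434
a_8=1:  p_8=1·55265+23931=79196,  q_8=1·3434+1487=4921
a_9=10:  p_9=10·79196+55265=847225,  q_9=10·4921+3434=52644
(x₁, y₁) = (847225, 52644);  847225² − 259·52644² = 1 ✓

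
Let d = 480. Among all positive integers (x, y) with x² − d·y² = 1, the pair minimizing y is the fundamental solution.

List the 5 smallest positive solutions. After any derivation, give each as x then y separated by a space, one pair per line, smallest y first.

d=480: √d = [21; 1,9,1,42] (ℓ=4, even), read p_3/q_3
k=0  a_k=21  p_k/q_k = 21/1
…
k=2  a_k=9  p_k/q_k = 219/10
k=3  a_k=1  p_k/q_k = 241/11
→ (241, 11).  Check: 241²=58081, 480·11²=58080, difference 1.
(241+11√480)^2 = 116161 + 5302√480
(241+11√480)^3 = 55989361 + 2555553√480
(241+11√480)^4 = 26986755841 + 1231771244√480
(241+11√480)^5 = 13007560326001 + 593711184055√480

241 11
116161 5302
55989361 2555553
26986755841 1231771244
13007560326001 593711184055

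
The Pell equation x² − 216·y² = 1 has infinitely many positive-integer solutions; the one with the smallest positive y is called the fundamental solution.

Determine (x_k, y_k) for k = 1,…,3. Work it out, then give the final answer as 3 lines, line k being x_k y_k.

485 33
470449 32010
456335045 31049667

[14; 1,2,3,2,1,28] for √216; ℓ=6 ⇒ convergent index 5
a_0=14:  p_0=14·1+0=14,  q_0=14·0+1=1
a_1=1:  p_1=1·14+1=15,  q_1=1·1+0=1
a_2=2:  p_2=2·15+14=44,  q_2=2·1+1=3
…
a_4=2:  p_4=2·147+44=338,  q_4=2·10+3=23
a_5=1:  p_5=1·338+147=485,  q_5=1·23+10=33
→ (485, 33).  Check: 485²=235225, 216·33²=235224, difference 1.
k=2:  x_2 = 485·485+216·33·33 = 470449,  y_2 = 485·33+33·485 = 32010
k=3:  x_3 = 485·470449+216·33·32010 = 456335045,  y_3 = 485·32010+33·470449 = 31049667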